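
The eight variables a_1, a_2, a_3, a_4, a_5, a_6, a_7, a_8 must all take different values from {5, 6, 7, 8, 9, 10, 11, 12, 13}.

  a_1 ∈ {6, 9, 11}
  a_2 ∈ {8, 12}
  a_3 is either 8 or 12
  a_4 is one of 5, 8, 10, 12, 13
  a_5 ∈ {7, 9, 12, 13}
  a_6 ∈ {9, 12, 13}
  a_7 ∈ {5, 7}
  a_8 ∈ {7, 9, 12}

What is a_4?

10

a_2 and a_3 share exactly the 2 values {8, 12}; by pigeonhole those values go to them, so strike 8, 12 from a_4, a_5, a_6, a_8.
a_5, a_6, a_8 share exactly the 3 values {7, 9, 13}; by pigeonhole those values go to them, so strike 7, 9, 13 from a_1, a_4, a_7.
a_7 has just one choice, so a_7 = 5. So a_4 can't be 5.
So a_4 = 10.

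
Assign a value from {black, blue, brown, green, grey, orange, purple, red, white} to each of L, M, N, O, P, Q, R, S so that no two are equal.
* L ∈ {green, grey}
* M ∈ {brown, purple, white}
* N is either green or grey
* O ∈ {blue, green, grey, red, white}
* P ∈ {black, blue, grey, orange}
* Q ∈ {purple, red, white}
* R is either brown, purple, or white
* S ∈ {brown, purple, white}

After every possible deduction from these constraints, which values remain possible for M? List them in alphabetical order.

L and N share exactly the 2 values {green, grey}; by pigeonhole those values go to them, so strike green, grey from O, P.
M, R, S share exactly the 3 values {brown, purple, white}; by pigeonhole those values go to them, so strike brown, purple, white from O, Q.
Q's domain is down to {red}, so Q = red. So O can't be red.
O has just one choice, so O = blue. Strike blue from P.
No further eliminations apply; M can still be any of brown, purple, white.

brown, purple, white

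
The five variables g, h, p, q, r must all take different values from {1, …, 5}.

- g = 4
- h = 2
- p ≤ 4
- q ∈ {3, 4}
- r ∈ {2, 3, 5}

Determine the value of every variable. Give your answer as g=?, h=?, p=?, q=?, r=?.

g=4, h=2, p=1, q=3, r=5

g has just one choice, so g = 4. Strike 4 from p, q.
h's domain is down to {2}, so h = 2. So p, r can't be 2.
q must be 3 (only option left). Remove 3 from p, r.
r's domain is down to {5}, so r = 5.
p has just one choice, so p = 1.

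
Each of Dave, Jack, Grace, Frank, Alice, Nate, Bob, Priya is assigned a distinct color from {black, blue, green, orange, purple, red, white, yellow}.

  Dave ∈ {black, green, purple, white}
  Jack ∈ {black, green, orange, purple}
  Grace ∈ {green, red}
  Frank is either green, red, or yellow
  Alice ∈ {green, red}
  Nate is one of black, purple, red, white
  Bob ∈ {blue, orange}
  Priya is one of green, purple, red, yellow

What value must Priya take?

Among the 8 variables, blue fits only Bob (and all 8 values in {black, blue, green, orange, purple, red, white, yellow} must be used), so Bob = blue.
The 7 still-open variables together cover exactly {black, green, orange, purple, red, white, yellow} — 7 values for 7 variables — and orange appears only in Jack's list, so Jack = orange.
Grace and Alice share exactly the 2 values {green, red}; by pigeonhole those values go to them, so strike green, red from Dave, Frank, Nate, Priya.
Frank has just one choice, so Frank = yellow. Remove yellow from Priya.
So Priya = purple.

purple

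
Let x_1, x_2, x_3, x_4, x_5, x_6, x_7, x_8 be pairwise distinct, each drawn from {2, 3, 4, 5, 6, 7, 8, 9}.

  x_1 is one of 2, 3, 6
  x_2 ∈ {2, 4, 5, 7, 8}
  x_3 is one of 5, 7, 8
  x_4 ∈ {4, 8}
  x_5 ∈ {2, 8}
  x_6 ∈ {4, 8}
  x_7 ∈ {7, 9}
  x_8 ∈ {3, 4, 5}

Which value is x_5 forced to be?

2

The 8 variables together cover exactly {2, 3, 4, 5, 6, 7, 8, 9} — 8 values for 8 variables — and 6 appears only in x_1's list, so x_1 = 6.
The 7 still-open variables draw from only 7 values {2, 3, 4, 5, 7, 8, 9}, so each is used; only x_8 can be 3, hence x_8 = 3.
Among the 6 still-open variables, 9 fits only x_7 (and all 6 values in {2, 4, 5, 7, 8, 9} must be used), so x_7 = 9.
x_4 and x_6 share exactly the 2 values {4, 8}; by pigeonhole those values go to them, so strike 4, 8 from x_2, x_3, x_5.
So x_5 = 2.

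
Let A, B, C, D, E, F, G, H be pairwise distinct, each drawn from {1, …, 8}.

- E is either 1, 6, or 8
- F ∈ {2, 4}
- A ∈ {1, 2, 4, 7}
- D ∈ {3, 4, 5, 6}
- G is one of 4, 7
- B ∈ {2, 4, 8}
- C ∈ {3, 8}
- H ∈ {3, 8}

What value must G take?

7

The 8 variables draw from only 8 values {1, 2, 3, 4, 5, 6, 7, 8}, so each is used; only D can be 5, hence D = 5.
The 7 still-open variables draw from only 7 values {1, 2, 3, 4, 6, 7, 8}, so each is used; only E can be 6, hence E = 6.
Among the 6 still-open variables, 1 fits only A (and all 6 values in {1, 2, 3, 4, 7, 8} must be used), so A = 1.
The 5 still-open variables together cover exactly {2, 3, 4, 7, 8} — 5 values for 5 variables — and 7 appears only in G's list, so G = 7.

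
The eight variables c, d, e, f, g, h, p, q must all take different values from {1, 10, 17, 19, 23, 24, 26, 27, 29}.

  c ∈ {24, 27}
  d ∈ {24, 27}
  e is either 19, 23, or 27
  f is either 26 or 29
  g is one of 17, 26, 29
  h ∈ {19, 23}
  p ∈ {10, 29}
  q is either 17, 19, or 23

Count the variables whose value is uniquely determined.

2

The 8 variables together cover exactly {10, 17, 19, 23, 24, 26, 27, 29} — 8 values for 8 variables — and 10 appears only in p's list, so p = 10.
c and d between them cover only {24, 27} — a naked pair. Remove those values from e.
The 2 variables e and h are confined to {19, 23}, which locks those values in; drop them from q.
That leaves q = 17. So g can't be 17.
Determined: p=10, q=17. The other variables each still have more than one consistent value. That makes 2.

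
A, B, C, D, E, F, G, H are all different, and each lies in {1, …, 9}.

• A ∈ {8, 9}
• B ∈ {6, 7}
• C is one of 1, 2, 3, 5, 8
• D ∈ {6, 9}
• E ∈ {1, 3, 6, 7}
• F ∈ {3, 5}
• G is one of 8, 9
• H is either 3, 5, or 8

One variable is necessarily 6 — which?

D

The 8 variables together cover exactly {1, 2, 3, 5, 6, 7, 8, 9} — 8 values for 8 variables — and 2 appears only in C's list, so C = 2.
The 7 still-open variables draw from only 7 values {1, 3, 5, 6, 7, 8, 9}, so each is used; only E can be 1, hence E = 1.
Among the 6 still-open variables, 7 fits only B (and all 6 values in {3, 5, 6, 7, 8, 9} must be used), so B = 7.
Among the 5 still-open variables, 6 fits only D (and all 5 values in {3, 5, 6, 8, 9} must be used), so D = 6.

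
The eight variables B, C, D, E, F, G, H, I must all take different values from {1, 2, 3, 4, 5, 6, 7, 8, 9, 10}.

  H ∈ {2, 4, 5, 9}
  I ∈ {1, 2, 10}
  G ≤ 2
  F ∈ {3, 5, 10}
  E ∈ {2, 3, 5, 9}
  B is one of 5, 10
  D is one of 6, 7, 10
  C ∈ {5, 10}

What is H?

4

B and C share exactly the 2 values {5, 10}; by pigeonhole those values go to them, so strike 5, 10 from D, E, F, H, I.
F must be 3 (only option left). Strike 3 from E.
G and I between them cover only {1, 2} — a naked pair. Remove those values from E, H.
E must be 9 (only option left). Eliminate 9 elsewhere: H.
So H = 4.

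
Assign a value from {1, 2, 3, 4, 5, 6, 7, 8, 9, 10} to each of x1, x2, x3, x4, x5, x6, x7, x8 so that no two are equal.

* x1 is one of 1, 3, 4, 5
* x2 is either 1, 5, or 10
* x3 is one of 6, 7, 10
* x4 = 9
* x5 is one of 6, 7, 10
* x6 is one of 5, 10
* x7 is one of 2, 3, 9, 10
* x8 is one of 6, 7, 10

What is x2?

x4 has just one choice, so x4 = 9. Strike 9 from x7.
x3, x5, x8 between them cover only {6, 7, 10} — a naked triple. Remove those values from x2, x6, x7.
x6 must be 5 (only option left). Strike 5 from x1, x2.
So x2 = 1.

1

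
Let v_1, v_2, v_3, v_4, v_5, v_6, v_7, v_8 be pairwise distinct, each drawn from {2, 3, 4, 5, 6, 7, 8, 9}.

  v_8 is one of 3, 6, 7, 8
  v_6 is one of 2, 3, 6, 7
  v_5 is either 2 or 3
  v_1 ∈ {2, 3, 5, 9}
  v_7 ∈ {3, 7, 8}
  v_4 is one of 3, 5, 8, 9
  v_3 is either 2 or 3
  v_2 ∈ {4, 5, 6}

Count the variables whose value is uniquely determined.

1

Among the 8 variables, 4 fits only v_2 (and all 8 values in {2, 3, 4, 5, 6, 7, 8, 9} must be used), so v_2 = 4.
v_3 and v_5 share exactly the 2 values {2, 3}; by pigeonhole those values go to them, so strike 2, 3 from v_1, v_4, v_6, v_7, v_8.
The 3 variables v_6, v_7, v_8 are confined to {6, 7, 8}, which locks those values in; drop them from v_4.
Determined: v_2=4. The other variables each still have more than one consistent value. That makes 1.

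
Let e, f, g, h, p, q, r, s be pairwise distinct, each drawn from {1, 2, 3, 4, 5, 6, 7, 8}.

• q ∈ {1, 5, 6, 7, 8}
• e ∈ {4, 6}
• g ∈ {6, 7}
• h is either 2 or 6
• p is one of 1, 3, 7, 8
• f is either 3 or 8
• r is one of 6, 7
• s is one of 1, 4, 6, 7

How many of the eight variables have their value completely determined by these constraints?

The 8 variables draw from only 8 values {1, 2, 3, 4, 5, 6, 7, 8}, so each is used; only h can be 2, hence h = 2.
The 7 still-open variables draw from only 7 values {1, 3, 4, 5, 6, 7, 8}, so each is used; only q can be 5, hence q = 5.
g and r between them cover only {6, 7} — a naked pair. Remove those values from e, p, s.
e must be 4 (only option left). Eliminate 4 elsewhere: s.
s must be 1 (only option left). Eliminate 1 elsewhere: p.
Determined: e=4, h=2, q=5, s=1. The other variables each still have more than one consistent value. That makes 4.

4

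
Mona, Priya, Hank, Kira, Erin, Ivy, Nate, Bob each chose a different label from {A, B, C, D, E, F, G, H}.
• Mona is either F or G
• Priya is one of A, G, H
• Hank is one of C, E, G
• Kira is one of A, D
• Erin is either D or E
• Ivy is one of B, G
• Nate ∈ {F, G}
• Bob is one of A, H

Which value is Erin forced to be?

E

The 8 variables draw from only 8 values {A, B, C, D, E, F, G, H}, so each is used; only Ivy can be B, hence Ivy = B.
The 7 still-open variables draw from only 7 values {A, C, D, E, F, G, H}, so each is used; only Hank can be C, hence Hank = C.
The 6 still-open variables together cover exactly {A, D, E, F, G, H} — 6 values for 6 variables — and E appears only in Erin's list, so Erin = E.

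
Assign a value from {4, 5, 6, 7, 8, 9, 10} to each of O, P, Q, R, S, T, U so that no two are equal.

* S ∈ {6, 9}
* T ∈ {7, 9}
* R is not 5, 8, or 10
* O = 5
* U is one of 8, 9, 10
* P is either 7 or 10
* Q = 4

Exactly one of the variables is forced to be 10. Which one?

P

O must be 5 (only option left).
Q's domain is down to {4}, so Q = 4. Strike 4 from R.
The 5 still-open variables together cover exactly {6, 7, 8, 9, 10} — 5 values for 5 variables — and 8 appears only in U's list, so U = 8.
Among the 4 still-open variables, 10 fits only P (and all 4 values in {6, 7, 9, 10} must be used), so P = 10.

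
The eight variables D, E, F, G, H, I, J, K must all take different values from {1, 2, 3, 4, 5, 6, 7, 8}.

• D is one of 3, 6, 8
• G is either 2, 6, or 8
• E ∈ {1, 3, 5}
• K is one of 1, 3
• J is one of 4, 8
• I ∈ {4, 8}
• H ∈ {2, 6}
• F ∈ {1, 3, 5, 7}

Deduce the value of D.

Among the 8 variables, 7 fits only F (and all 8 values in {1, 2, 3, 4, 5, 6, 7, 8} must be used), so F = 7.
Among the 7 still-open variables, 5 fits only E (and all 7 values in {1, 2, 3, 4, 5, 6, 8} must be used), so E = 5.
The 6 still-open variables together cover exactly {1, 2, 3, 4, 6, 8} — 6 values for 6 variables — and 1 appears only in K's list, so K = 1.
Among the 5 still-open variables, 3 fits only D (and all 5 values in {2, 3, 4, 6, 8} must be used), so D = 3.

3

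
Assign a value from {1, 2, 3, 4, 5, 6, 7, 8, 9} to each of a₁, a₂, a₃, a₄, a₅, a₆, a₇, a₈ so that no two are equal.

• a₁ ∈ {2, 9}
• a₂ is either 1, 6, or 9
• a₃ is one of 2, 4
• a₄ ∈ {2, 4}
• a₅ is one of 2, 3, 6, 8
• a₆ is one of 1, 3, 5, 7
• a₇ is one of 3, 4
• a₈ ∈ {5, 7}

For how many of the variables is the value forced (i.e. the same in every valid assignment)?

a₃ and a₄ between them cover only {2, 4} — a naked pair. Remove those values from a₁, a₅, a₇.
a₁ must be 9 (only option left). Eliminate 9 elsewhere: a₂.
a₇ has just one choice, so a₇ = 3. Remove 3 from a₅, a₆.
Determined: a₁=9, a₇=3. The other variables each still have more than one consistent value. That makes 2.

2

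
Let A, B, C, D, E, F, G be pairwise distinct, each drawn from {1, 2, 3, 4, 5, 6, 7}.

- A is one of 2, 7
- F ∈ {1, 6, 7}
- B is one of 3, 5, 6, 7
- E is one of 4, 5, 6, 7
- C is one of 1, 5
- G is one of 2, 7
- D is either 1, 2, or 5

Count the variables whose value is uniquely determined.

Among the 7 variables, 3 fits only B (and all 7 values in {1, 2, 3, 4, 5, 6, 7} must be used), so B = 3.
The 6 still-open variables draw from only 6 values {1, 2, 4, 5, 6, 7}, so each is used; only E can be 4, hence E = 4.
The 5 still-open variables together cover exactly {1, 2, 5, 6, 7} — 5 values for 5 variables — and 6 appears only in F's list, so F = 6.
A and G between them cover only {2, 7} — a naked pair. Remove those values from D.
Determined: B=3, E=4, F=6. The other variables each still have more than one consistent value. That makes 3.

3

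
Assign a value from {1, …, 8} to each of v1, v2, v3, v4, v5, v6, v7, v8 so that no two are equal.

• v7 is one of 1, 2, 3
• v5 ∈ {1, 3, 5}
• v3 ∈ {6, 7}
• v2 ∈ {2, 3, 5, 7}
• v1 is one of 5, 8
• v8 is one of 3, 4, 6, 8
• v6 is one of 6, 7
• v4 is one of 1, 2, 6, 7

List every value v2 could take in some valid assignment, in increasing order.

2, 3, 5

Among the 8 variables, 4 fits only v8 (and all 8 values in {1, 2, 3, 4, 5, 6, 7, 8} must be used), so v8 = 4.
The 7 still-open variables draw from only 7 values {1, 2, 3, 5, 6, 7, 8}, so each is used; only v1 can be 8, hence v1 = 8.
The 2 variables v3 and v6 are confined to {6, 7}, which locks those values in; drop them from v2, v4.
No further eliminations apply; v2 can still be any of 2, 3, 5.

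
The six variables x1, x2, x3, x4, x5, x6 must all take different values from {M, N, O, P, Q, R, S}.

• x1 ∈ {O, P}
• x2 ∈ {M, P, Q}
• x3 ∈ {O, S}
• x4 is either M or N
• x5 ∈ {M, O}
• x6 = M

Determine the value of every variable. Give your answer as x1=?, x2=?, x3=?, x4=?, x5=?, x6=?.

x1=P, x2=Q, x3=S, x4=N, x5=O, x6=M

x6 must be M (only option left). Strike M from x2, x4, x5.
x4 has just one choice, so x4 = N.
x5's domain is down to {O}, so x5 = O. So x1, x3 can't be O.
That leaves x1 = P. Remove P from x2.
x2 must be Q (only option left).
That leaves x3 = S.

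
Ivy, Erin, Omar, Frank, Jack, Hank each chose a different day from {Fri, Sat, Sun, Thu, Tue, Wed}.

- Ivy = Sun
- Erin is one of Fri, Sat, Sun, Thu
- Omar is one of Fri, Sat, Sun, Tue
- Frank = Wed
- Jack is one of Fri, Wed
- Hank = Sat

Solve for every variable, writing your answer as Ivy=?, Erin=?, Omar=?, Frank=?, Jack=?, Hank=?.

Ivy=Sun, Erin=Thu, Omar=Tue, Frank=Wed, Jack=Fri, Hank=Sat

Ivy's domain is down to {Sun}, so Ivy = Sun. Eliminate Sun elsewhere: Erin, Omar.
Frank must be Wed (only option left). Strike Wed from Jack.
That leaves Jack = Fri. Remove Fri from Erin, Omar.
That leaves Hank = Sat. So Erin, Omar can't be Sat.
That leaves Erin = Thu.
Omar has just one choice, so Omar = Tue.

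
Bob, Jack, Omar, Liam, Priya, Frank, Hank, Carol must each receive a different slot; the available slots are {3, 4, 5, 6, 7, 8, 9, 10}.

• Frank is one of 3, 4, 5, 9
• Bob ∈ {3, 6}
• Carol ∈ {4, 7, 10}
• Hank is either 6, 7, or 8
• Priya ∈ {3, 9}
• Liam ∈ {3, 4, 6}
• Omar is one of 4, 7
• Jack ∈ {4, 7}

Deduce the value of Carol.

10

The 8 variables draw from only 8 values {3, 4, 5, 6, 7, 8, 9, 10}, so each is used; only Frank can be 5, hence Frank = 5.
The 7 still-open variables draw from only 7 values {3, 4, 6, 7, 8, 9, 10}, so each is used; only Hank can be 8, hence Hank = 8.
Among the 6 still-open variables, 9 fits only Priya (and all 6 values in {3, 4, 6, 7, 9, 10} must be used), so Priya = 9.
The 5 still-open variables draw from only 5 values {3, 4, 6, 7, 10}, so each is used; only Carol can be 10, hence Carol = 10.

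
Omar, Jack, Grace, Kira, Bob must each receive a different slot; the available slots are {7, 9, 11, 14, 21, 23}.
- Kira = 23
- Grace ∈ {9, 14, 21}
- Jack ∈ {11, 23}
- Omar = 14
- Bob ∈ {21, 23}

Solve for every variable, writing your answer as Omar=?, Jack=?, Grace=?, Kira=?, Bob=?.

Omar=14, Jack=11, Grace=9, Kira=23, Bob=21

Omar must be 14 (only option left). Eliminate 14 elsewhere: Grace.
Kira's domain is down to {23}, so Kira = 23. Remove 23 from Jack, Bob.
Bob has just one choice, so Bob = 21. Remove 21 from Grace.
Jack must be 11 (only option left).
That leaves Grace = 9.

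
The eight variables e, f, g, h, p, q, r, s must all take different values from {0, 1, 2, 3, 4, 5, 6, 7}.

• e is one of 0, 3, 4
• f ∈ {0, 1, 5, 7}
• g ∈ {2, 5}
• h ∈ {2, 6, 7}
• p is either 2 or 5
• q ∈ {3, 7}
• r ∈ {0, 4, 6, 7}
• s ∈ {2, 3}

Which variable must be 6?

h

The 8 variables draw from only 8 values {0, 1, 2, 3, 4, 5, 6, 7}, so each is used; only f can be 1, hence f = 1.
The 2 variables g and p are confined to {2, 5}, which locks those values in; drop them from h, s.
That leaves s = 3. Remove 3 from e, q.
q must be 7 (only option left). Eliminate 7 elsewhere: h, r.
So 6 goes to h.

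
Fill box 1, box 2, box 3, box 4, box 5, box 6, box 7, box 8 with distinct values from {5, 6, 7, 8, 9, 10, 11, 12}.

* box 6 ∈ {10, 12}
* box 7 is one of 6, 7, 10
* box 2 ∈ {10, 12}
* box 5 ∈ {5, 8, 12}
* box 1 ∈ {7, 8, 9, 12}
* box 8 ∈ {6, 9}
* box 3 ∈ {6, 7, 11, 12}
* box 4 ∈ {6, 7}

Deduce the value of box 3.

11

The 8 variables draw from only 8 values {5, 6, 7, 8, 9, 10, 11, 12}, so each is used; only box 5 can be 5, hence box 5 = 5.
Among the 7 still-open variables, 8 fits only box 1 (and all 7 values in {6, 7, 8, 9, 10, 11, 12} must be used), so box 1 = 8.
The 6 still-open variables together cover exactly {6, 7, 9, 10, 11, 12} — 6 values for 6 variables — and 9 appears only in box 8's list, so box 8 = 9.
Among the 5 still-open variables, 11 fits only box 3 (and all 5 values in {6, 7, 10, 11, 12} must be used), so box 3 = 11.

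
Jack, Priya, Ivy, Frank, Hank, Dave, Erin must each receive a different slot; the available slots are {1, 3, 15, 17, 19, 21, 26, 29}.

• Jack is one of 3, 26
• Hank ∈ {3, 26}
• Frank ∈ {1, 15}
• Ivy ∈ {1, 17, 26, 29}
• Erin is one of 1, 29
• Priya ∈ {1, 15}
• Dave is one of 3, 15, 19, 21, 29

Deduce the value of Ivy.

Jack and Hank between them cover only {3, 26} — a naked pair. Remove those values from Ivy, Dave.
Priya and Frank share exactly the 2 values {1, 15}; by pigeonhole those values go to them, so strike 1, 15 from Ivy, Dave, Erin.
Erin has just one choice, so Erin = 29. Eliminate 29 elsewhere: Ivy, Dave.
So Ivy = 17.

17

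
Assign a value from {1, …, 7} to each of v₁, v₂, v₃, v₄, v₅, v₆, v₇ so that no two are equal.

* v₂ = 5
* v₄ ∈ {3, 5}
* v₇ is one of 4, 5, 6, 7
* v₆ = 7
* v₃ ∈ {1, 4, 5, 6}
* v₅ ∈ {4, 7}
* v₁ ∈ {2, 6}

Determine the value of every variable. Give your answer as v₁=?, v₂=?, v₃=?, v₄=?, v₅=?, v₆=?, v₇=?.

v₂ has just one choice, so v₂ = 5. So v₃, v₄, v₇ can't be 5.
That leaves v₄ = 3.
v₆ has just one choice, so v₆ = 7. So v₅, v₇ can't be 7.
v₅ has just one choice, so v₅ = 4. Eliminate 4 elsewhere: v₃, v₇.
v₇ has just one choice, so v₇ = 6. Strike 6 from v₁, v₃.
v₁ must be 2 (only option left).
That leaves v₃ = 1.

v₁=2, v₂=5, v₃=1, v₄=3, v₅=4, v₆=7, v₇=6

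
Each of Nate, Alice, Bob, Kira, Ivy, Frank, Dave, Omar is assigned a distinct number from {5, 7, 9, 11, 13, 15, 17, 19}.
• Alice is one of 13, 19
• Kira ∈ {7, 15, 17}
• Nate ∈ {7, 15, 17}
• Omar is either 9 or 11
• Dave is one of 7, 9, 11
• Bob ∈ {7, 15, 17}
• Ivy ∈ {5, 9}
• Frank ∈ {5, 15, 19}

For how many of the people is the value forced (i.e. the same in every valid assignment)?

3

The 8 variables together cover exactly {5, 7, 9, 11, 13, 15, 17, 19} — 8 values for 8 variables — and 13 appears only in Alice's list, so Alice = 13.
The 7 still-open variables draw from only 7 values {5, 7, 9, 11, 15, 17, 19}, so each is used; only Frank can be 19, hence Frank = 19.
The 6 still-open variables draw from only 6 values {5, 7, 9, 11, 15, 17}, so each is used; only Ivy can be 5, hence Ivy = 5.
The 3 variables Nate, Bob, Kira are confined to {7, 15, 17}, which locks those values in; drop them from Dave.
Determined: Alice=13, Ivy=5, Frank=19. The other people each still have more than one consistent value. That makes 3.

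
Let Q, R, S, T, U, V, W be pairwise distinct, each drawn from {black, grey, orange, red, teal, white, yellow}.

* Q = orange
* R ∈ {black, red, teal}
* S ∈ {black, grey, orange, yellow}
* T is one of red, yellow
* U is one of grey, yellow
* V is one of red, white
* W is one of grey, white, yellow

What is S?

black

Q has just one choice, so Q = orange. So S can't be orange.
Among the 6 still-open variables, teal fits only R (and all 6 values in {black, grey, red, teal, white, yellow} must be used), so R = teal.
The 5 still-open variables draw from only 5 values {black, grey, red, white, yellow}, so each is used; only S can be black, hence S = black.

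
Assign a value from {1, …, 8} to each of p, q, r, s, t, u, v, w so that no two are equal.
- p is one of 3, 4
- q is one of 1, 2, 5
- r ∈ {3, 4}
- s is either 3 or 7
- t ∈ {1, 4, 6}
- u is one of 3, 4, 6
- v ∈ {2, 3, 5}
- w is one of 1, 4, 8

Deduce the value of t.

1

Among the 8 variables, 7 fits only s (and all 8 values in {1, 2, 3, 4, 5, 6, 7, 8} must be used), so s = 7.
The 7 still-open variables draw from only 7 values {1, 2, 3, 4, 5, 6, 8}, so each is used; only w can be 8, hence w = 8.
p and r share exactly the 2 values {3, 4}; by pigeonhole those values go to them, so strike 3, 4 from t, u, v.
u must be 6 (only option left). So t can't be 6.
So t = 1.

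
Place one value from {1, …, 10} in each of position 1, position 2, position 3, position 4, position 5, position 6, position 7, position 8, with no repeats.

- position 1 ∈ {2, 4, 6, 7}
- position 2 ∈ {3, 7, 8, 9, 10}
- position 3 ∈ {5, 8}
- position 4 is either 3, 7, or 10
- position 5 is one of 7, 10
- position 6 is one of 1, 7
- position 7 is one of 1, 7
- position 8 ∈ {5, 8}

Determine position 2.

The 2 variables position 3 and position 8 are confined to {5, 8}, which locks those values in; drop them from position 2.
position 6 and position 7 between them cover only {1, 7} — a naked pair. Remove those values from position 1, position 2, position 4, position 5.
position 5 must be 10 (only option left). Eliminate 10 elsewhere: position 2, position 4.
position 4 has just one choice, so position 4 = 3. Remove 3 from position 2.
So position 2 = 9.

9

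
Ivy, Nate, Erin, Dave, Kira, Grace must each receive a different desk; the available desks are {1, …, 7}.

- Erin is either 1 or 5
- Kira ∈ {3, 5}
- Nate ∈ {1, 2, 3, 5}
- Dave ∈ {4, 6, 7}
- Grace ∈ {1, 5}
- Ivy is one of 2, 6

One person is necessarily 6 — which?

Erin and Grace share exactly the 2 values {1, 5}; by pigeonhole those values go to them, so strike 1, 5 from Nate, Kira.
Kira has just one choice, so Kira = 3. Strike 3 from Nate.
Nate must be 2 (only option left). So Ivy can't be 2.
So 6 goes to Ivy.

Ivy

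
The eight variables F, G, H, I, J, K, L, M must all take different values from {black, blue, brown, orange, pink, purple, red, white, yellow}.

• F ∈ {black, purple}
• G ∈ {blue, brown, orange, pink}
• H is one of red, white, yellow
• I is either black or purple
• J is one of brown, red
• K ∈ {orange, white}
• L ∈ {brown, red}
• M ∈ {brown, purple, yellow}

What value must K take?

F and I between them cover only {black, purple} — a naked pair. Remove those values from M.
The 2 variables J and L are confined to {brown, red}, which locks those values in; drop them from G, H, M.
M has just one choice, so M = yellow. Remove yellow from H.
H's domain is down to {white}, so H = white. Remove white from K.
So K = orange.

orange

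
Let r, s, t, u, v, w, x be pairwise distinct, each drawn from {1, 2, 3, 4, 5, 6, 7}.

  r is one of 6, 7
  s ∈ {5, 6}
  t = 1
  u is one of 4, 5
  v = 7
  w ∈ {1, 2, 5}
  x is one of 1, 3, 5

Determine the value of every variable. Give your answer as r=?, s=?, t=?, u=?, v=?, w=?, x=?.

t has just one choice, so t = 1. Strike 1 from w, x.
v's domain is down to {7}, so v = 7. Remove 7 from r.
r's domain is down to {6}, so r = 6. Remove 6 from s.
s must be 5 (only option left). Remove 5 from u, w, x.
u's domain is down to {4}, so u = 4.
w's domain is down to {2}, so w = 2.
x has just one choice, so x = 3.

r=6, s=5, t=1, u=4, v=7, w=2, x=3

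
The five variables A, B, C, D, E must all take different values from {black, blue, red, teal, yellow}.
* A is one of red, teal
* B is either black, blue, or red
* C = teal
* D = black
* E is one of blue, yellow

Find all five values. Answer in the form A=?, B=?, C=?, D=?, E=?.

A=red, B=blue, C=teal, D=black, E=yellow

C has just one choice, so C = teal. So A can't be teal.
D's domain is down to {black}, so D = black. Strike black from B.
A's domain is down to {red}, so A = red. So B can't be red.
That leaves B = blue. Eliminate blue elsewhere: E.
E's domain is down to {yellow}, so E = yellow.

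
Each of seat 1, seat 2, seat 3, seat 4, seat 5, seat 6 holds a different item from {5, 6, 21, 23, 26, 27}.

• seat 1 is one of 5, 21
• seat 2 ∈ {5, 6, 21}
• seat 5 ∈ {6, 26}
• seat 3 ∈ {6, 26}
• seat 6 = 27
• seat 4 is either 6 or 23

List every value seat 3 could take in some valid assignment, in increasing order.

6, 26

seat 6 must be 27 (only option left).
The 5 still-open variables together cover exactly {5, 6, 21, 23, 26} — 5 values for 5 variables — and 23 appears only in seat 4's list, so seat 4 = 23.
seat 3 and seat 5 between them cover only {6, 26} — a naked pair. Remove those values from seat 2.
No further eliminations apply; seat 3 can still be any of 6, 26.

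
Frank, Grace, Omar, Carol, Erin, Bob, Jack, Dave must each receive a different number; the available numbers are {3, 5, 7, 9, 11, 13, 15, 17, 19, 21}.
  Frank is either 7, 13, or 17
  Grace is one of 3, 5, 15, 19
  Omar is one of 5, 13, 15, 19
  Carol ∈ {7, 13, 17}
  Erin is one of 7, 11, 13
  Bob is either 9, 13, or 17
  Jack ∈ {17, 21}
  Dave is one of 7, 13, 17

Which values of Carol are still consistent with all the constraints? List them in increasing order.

7, 13, 17

Frank, Carol, Dave between them cover only {7, 13, 17} — a naked triple. Remove those values from Omar, Erin, Bob, Jack.
Erin must be 11 (only option left).
Bob's domain is down to {9}, so Bob = 9.
Jack must be 21 (only option left).
No further eliminations apply; Carol can still be any of 7, 13, 17.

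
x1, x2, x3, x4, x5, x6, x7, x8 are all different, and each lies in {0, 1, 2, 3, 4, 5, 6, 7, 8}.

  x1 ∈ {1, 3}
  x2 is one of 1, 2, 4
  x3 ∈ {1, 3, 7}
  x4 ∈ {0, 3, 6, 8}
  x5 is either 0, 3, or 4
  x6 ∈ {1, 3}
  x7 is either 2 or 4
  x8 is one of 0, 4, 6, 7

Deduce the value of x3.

7

The 8 variables together cover exactly {0, 1, 2, 3, 4, 6, 7, 8} — 8 values for 8 variables — and 8 appears only in x4's list, so x4 = 8.
Among the 7 still-open variables, 6 fits only x8 (and all 7 values in {0, 1, 2, 3, 4, 6, 7} must be used), so x8 = 6.
The 6 still-open variables together cover exactly {0, 1, 2, 3, 4, 7} — 6 values for 6 variables — and 0 appears only in x5's list, so x5 = 0.
The 5 still-open variables draw from only 5 values {1, 2, 3, 4, 7}, so each is used; only x3 can be 7, hence x3 = 7.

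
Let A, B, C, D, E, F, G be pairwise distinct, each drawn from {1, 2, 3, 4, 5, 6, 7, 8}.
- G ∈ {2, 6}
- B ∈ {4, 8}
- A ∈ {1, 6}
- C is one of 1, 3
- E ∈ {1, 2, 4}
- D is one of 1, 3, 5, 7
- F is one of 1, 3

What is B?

8

C and F between them cover only {1, 3} — a naked pair. Remove those values from A, D, E.
A must be 6 (only option left). So G can't be 6.
G must be 2 (only option left). Strike 2 from E.
E must be 4 (only option left). Strike 4 from B.
So B = 8.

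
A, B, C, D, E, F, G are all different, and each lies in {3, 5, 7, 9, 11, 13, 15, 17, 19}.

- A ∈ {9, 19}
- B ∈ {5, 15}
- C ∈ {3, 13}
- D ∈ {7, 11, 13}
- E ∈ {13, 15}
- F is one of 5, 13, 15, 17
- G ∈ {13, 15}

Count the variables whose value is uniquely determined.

E and G between them cover only {13, 15} — a naked pair. Remove those values from B, C, D, F.
B has just one choice, so B = 5. Remove 5 from F.
C must be 3 (only option left).
F has just one choice, so F = 17.
Determined: B=5, C=3, F=17. The other variables each still have more than one consistent value. That makes 3.

3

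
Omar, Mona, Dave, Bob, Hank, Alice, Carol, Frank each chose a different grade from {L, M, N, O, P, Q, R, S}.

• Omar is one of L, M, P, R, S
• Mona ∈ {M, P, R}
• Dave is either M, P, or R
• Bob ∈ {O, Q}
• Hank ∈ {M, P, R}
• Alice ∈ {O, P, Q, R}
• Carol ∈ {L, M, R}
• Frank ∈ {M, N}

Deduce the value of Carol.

The 8 variables together cover exactly {L, M, N, O, P, Q, R, S} — 8 values for 8 variables — and N appears only in Frank's list, so Frank = N.
The 7 still-open variables draw from only 7 values {L, M, O, P, Q, R, S}, so each is used; only Omar can be S, hence Omar = S.
The 6 still-open variables draw from only 6 values {L, M, O, P, Q, R}, so each is used; only Carol can be L, hence Carol = L.

L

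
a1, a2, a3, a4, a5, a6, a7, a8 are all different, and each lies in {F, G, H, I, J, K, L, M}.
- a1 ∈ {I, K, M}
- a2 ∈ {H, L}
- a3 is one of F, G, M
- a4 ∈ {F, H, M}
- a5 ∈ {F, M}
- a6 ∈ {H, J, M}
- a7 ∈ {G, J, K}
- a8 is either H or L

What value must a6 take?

J

The 8 variables draw from only 8 values {F, G, H, I, J, K, L, M}, so each is used; only a1 can be I, hence a1 = I.
The 7 still-open variables draw from only 7 values {F, G, H, J, K, L, M}, so each is used; only a7 can be K, hence a7 = K.
The 6 still-open variables together cover exactly {F, G, H, J, L, M} — 6 values for 6 variables — and G appears only in a3's list, so a3 = G.
The 5 still-open variables draw from only 5 values {F, H, J, L, M}, so each is used; only a6 can be J, hence a6 = J.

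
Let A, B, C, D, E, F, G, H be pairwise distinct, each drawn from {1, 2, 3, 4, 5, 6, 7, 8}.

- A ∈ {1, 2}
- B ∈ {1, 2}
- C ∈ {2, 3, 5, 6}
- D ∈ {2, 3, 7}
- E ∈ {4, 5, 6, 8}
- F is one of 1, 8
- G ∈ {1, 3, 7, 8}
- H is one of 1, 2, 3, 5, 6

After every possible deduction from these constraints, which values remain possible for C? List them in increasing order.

The 8 variables together cover exactly {1, 2, 3, 4, 5, 6, 7, 8} — 8 values for 8 variables — and 4 appears only in E's list, so E = 4.
A and B share exactly the 2 values {1, 2}; by pigeonhole those values go to them, so strike 1, 2 from C, D, F, G, H.
That leaves F = 8. Strike 8 from G.
D and G share exactly the 2 values {3, 7}; by pigeonhole those values go to them, so strike 3, 7 from C, H.
No further eliminations apply; C can still be any of 5, 6.

5, 6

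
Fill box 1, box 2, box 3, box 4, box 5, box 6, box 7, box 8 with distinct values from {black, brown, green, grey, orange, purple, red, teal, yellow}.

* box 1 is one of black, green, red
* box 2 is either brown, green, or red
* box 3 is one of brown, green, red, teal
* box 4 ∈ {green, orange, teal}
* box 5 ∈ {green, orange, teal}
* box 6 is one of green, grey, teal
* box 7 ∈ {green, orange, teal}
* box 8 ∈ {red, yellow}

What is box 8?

yellow

The 8 variables together cover exactly {black, brown, green, grey, orange, red, teal, yellow} — 8 values for 8 variables — and black appears only in box 1's list, so box 1 = black.
The 7 still-open variables together cover exactly {brown, green, grey, orange, red, teal, yellow} — 7 values for 7 variables — and grey appears only in box 6's list, so box 6 = grey.
Among the 6 still-open variables, yellow fits only box 8 (and all 6 values in {brown, green, orange, red, teal, yellow} must be used), so box 8 = yellow.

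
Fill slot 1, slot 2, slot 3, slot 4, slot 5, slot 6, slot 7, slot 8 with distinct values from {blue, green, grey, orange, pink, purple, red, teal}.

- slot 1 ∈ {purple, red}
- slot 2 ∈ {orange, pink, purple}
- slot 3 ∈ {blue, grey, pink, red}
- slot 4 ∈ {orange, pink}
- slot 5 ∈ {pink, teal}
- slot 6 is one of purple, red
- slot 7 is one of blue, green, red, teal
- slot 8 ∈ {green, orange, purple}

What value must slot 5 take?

The 8 variables together cover exactly {blue, green, grey, orange, pink, purple, red, teal} — 8 values for 8 variables — and grey appears only in slot 3's list, so slot 3 = grey.
Among the 7 still-open variables, blue fits only slot 7 (and all 7 values in {blue, green, orange, pink, purple, red, teal} must be used), so slot 7 = blue.
Among the 6 still-open variables, green fits only slot 8 (and all 6 values in {green, orange, pink, purple, red, teal} must be used), so slot 8 = green.
The 5 still-open variables together cover exactly {orange, pink, purple, red, teal} — 5 values for 5 variables — and teal appears only in slot 5's list, so slot 5 = teal.

teal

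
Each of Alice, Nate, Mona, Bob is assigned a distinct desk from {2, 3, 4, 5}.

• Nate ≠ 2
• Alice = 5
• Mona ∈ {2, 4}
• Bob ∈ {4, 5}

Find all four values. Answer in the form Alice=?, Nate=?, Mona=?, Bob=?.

Alice=5, Nate=3, Mona=2, Bob=4

Alice's domain is down to {5}, so Alice = 5. Remove 5 from Nate, Bob.
That leaves Bob = 4. So Nate, Mona can't be 4.
That leaves Nate = 3.
Mona's domain is down to {2}, so Mona = 2.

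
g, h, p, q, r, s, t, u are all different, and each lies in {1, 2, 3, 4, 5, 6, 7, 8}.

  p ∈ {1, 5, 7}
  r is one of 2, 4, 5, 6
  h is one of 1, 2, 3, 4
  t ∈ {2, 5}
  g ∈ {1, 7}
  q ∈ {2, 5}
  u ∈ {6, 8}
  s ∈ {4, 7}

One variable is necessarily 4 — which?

The 8 variables draw from only 8 values {1, 2, 3, 4, 5, 6, 7, 8}, so each is used; only h can be 3, hence h = 3.
The 7 still-open variables together cover exactly {1, 2, 4, 5, 6, 7, 8} — 7 values for 7 variables — and 8 appears only in u's list, so u = 8.
The 6 still-open variables draw from only 6 values {1, 2, 4, 5, 6, 7}, so each is used; only r can be 6, hence r = 6.
Among the 5 still-open variables, 4 fits only s (and all 5 values in {1, 2, 4, 5, 7} must be used), so s = 4.

s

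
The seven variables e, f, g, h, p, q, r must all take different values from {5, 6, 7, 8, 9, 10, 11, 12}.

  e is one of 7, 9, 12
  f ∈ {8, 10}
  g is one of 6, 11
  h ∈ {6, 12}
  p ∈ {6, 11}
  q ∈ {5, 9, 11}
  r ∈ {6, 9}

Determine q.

g and p share exactly the 2 values {6, 11}; by pigeonhole those values go to them, so strike 6, 11 from h, q, r.
h's domain is down to {12}, so h = 12. Remove 12 from e.
r's domain is down to {9}, so r = 9. Remove 9 from e, q.
So q = 5.

5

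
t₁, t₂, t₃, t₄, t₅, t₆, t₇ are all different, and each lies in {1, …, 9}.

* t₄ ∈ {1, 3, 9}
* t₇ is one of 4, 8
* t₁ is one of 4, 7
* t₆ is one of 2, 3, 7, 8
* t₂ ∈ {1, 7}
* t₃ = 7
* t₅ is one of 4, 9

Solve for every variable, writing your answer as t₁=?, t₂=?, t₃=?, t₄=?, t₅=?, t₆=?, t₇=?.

t₃ has just one choice, so t₃ = 7. So t₁, t₂, t₆ can't be 7.
t₁'s domain is down to {4}, so t₁ = 4. Remove 4 from t₅, t₇.
That leaves t₂ = 1. Remove 1 from t₄.
t₅'s domain is down to {9}, so t₅ = 9. Eliminate 9 elsewhere: t₄.
That leaves t₇ = 8. So t₆ can't be 8.
t₄ must be 3 (only option left). Remove 3 from t₆.
That leaves t₆ = 2.

t₁=4, t₂=1, t₃=7, t₄=3, t₅=9, t₆=2, t₇=8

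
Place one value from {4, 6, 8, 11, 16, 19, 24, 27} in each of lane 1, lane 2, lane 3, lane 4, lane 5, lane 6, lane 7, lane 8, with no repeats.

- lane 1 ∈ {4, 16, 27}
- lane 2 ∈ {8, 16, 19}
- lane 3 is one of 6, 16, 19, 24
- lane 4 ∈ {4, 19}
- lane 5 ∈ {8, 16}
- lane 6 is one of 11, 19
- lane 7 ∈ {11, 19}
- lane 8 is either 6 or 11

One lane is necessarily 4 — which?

lane 4

The 8 variables together cover exactly {4, 6, 8, 11, 16, 19, 24, 27} — 8 values for 8 variables — and 24 appears only in lane 3's list, so lane 3 = 24.
The 7 still-open variables together cover exactly {4, 6, 8, 11, 16, 19, 27} — 7 values for 7 variables — and 6 appears only in lane 8's list, so lane 8 = 6.
The 6 still-open variables together cover exactly {4, 8, 11, 16, 19, 27} — 6 values for 6 variables — and 27 appears only in lane 1's list, so lane 1 = 27.
The 5 still-open variables draw from only 5 values {4, 8, 11, 16, 19}, so each is used; only lane 4 can be 4, hence lane 4 = 4.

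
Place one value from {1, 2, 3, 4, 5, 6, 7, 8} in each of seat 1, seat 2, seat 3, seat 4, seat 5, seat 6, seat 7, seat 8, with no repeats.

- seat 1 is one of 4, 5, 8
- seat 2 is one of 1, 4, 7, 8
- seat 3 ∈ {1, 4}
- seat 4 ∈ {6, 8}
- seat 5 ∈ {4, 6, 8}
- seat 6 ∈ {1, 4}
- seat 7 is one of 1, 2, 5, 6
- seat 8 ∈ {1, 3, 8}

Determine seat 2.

The 8 variables draw from only 8 values {1, 2, 3, 4, 5, 6, 7, 8}, so each is used; only seat 7 can be 2, hence seat 7 = 2.
Among the 7 still-open variables, 3 fits only seat 8 (and all 7 values in {1, 3, 4, 5, 6, 7, 8} must be used), so seat 8 = 3.
The 6 still-open variables draw from only 6 values {1, 4, 5, 6, 7, 8}, so each is used; only seat 1 can be 5, hence seat 1 = 5.
The 5 still-open variables draw from only 5 values {1, 4, 6, 7, 8}, so each is used; only seat 2 can be 7, hence seat 2 = 7.

7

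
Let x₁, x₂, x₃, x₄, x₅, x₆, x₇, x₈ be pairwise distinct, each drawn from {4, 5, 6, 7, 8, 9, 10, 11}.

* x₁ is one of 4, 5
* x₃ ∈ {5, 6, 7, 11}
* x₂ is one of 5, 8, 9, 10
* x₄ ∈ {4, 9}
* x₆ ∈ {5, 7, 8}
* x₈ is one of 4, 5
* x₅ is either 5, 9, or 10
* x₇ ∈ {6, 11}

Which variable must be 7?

x₁ and x₈ share exactly the 2 values {4, 5}; by pigeonhole those values go to them, so strike 4, 5 from x₂, x₃, x₄, x₅, x₆.
x₄ has just one choice, so x₄ = 9. So x₂, x₅ can't be 9.
x₅ must be 10 (only option left). Remove 10 from x₂.
That leaves x₂ = 8. Strike 8 from x₆.
So 7 goes to x₆.

x₆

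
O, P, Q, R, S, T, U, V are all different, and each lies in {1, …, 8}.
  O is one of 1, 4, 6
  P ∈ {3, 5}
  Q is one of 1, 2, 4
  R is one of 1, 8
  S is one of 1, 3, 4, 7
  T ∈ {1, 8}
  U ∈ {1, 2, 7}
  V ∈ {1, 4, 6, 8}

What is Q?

2

Among the 8 variables, 5 fits only P (and all 8 values in {1, 2, 3, 4, 5, 6, 7, 8} must be used), so P = 5.
The 7 still-open variables together cover exactly {1, 2, 3, 4, 6, 7, 8} — 7 values for 7 variables — and 3 appears only in S's list, so S = 3.
The 6 still-open variables together cover exactly {1, 2, 4, 6, 7, 8} — 6 values for 6 variables — and 7 appears only in U's list, so U = 7.
The 5 still-open variables draw from only 5 values {1, 2, 4, 6, 8}, so each is used; only Q can be 2, hence Q = 2.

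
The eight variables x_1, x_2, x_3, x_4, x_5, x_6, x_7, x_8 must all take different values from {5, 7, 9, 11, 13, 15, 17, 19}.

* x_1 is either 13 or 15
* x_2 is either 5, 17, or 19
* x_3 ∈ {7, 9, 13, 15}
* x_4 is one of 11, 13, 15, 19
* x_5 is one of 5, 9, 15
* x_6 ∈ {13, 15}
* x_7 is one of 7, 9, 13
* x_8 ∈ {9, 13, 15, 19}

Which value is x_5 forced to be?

Among the 8 variables, 11 fits only x_4 (and all 8 values in {5, 7, 9, 11, 13, 15, 17, 19} must be used), so x_4 = 11.
The 7 still-open variables draw from only 7 values {5, 7, 9, 13, 15, 17, 19}, so each is used; only x_2 can be 17, hence x_2 = 17.
The 6 still-open variables together cover exactly {5, 7, 9, 13, 15, 19} — 6 values for 6 variables — and 5 appears only in x_5's list, so x_5 = 5.

5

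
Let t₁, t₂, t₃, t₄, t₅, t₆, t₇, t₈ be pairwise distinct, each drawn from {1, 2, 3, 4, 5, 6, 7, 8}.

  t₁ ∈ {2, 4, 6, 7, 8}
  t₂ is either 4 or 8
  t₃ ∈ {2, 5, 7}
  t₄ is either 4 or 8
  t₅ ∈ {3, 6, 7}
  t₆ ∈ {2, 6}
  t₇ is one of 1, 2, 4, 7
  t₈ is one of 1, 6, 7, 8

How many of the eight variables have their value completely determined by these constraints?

The 8 variables draw from only 8 values {1, 2, 3, 4, 5, 6, 7, 8}, so each is used; only t₅ can be 3, hence t₅ = 3.
The 7 still-open variables together cover exactly {1, 2, 4, 5, 6, 7, 8} — 7 values for 7 variables — and 5 appears only in t₃'s list, so t₃ = 5.
The 2 variables t₂ and t₄ are confined to {4, 8}, which locks those values in; drop them from t₁, t₇, t₈.
Determined: t₃=5, t₅=3. The other variables each still have more than one consistent value. That makes 2.

2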